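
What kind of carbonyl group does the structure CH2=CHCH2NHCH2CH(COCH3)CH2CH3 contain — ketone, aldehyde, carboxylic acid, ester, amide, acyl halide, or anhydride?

The carbonyl is in the CH(COCH3) segment: pendant –COCH3: carbonyl C bonded to two carbons → ketone.

ketone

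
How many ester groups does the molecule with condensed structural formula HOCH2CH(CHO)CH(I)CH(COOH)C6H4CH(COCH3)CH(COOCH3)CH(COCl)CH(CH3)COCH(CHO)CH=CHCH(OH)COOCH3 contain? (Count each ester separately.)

2

Reading the structure from left to right:
  HOCH2: HO– on an sp³ carbon → alcohol.
  CH(CHO): pendant –CHO: carbonyl C bonded to C and H → aldehyde.
  CH(I): halogen on an sp³ carbon → alkyl halide.
  CH(COOH): pendant –COOH: carbonyl C bonded to C and –OH → carboxylic acid.
  C6H4: para-disubstituted benzene ring → arene.
  CH(COCH3): pendant –COCH3: carbonyl C bonded to two carbons → ketone.
  CH(COOCH3): pendant –COOCH3: carbonyl C bonded to C and –OCH3 → ester.
  CH(COCl): pendant –C(=O)X: carbonyl C bonded to C and halogen → acyl halide.
  CO: –C(=O)– with carbon on both sides → ketone.
  CH(CHO): pendant –CHO: carbonyl C bonded to C and H → aldehyde.
  CH=CH: C=C double bond → alkene.
  CH(OH): –OH on an sp³ carbon → alcohol (secondary).
  COOCH3: –C(=O)OCH3: carbonyl C bonded to C and to –OCH3 → ester (not ketone + ether).
Ester appears at: CH(COOCH3), COOCH3 → 2.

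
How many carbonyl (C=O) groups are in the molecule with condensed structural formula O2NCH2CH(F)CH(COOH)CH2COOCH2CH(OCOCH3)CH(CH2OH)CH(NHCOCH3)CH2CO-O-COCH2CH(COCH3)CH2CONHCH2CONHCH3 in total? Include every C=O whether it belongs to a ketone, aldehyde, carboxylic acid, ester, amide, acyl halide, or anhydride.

9

CH(COOH): carboxylic acid, 1 C=O (running total 1).
CH2COOCH2: ester, 1 C=O (running total 2).
CH(OCOCH3): ester, 1 C=O (running total 3).
CH(NHCOCH3): amide, 1 C=O (running total 4).
CH2CO-O-COCH2: anhydride, 2 C=O (running total 6).
CH(COCH3): ketone, 1 C=O (running total 7).
CH2CONHCH2: amide, 1 C=O (running total 8).
CONHCH3: amide, 1 C=O (running total 9).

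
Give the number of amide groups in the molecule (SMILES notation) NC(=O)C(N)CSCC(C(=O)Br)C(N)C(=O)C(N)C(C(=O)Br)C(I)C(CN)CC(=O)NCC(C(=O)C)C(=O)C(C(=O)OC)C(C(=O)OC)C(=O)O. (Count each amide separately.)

–C(=O)NH2: carbonyl C bonded to C and to N → amide (the N is not a separate amine).
–NH2 on an sp³ carbon with no adjacent C=O → amine.
C–S–C linkage → sulfide (thioether).
pendant –C(=O)X: carbonyl C bonded to C and halogen → acyl halide.
–NH2 on an sp³ carbon with no adjacent C=O → amine.
–C(=O)– with carbon on both sides → ketone.
–NH2 on an sp³ carbon with no adjacent C=O → amine.
pendant –C(=O)X: carbonyl C bonded to C and halogen → acyl halide.
halogen on an sp³ carbon → alkyl halide.
pendant –CH2NH2: N on sp³ C, no adjacent C=O → amine.
–C(=O)–N– linkage → amide (the N is not an amine).
pendant –COCH3: carbonyl C bonded to two carbons → ketone.
–C(=O)– with carbon on both sides → ketone.
pendant –COOCH3: carbonyl C bonded to C and –OCH3 → ester.
pendant –COOCH3: carbonyl C bonded to C and –OCH3 → ester.
–COOH: carbonyl C bonded to –OH and C → carboxylic acid (the –OH is not a separate alcohol).
Amide appears at: H2NCO, CH2CONHCH2 → 2.

2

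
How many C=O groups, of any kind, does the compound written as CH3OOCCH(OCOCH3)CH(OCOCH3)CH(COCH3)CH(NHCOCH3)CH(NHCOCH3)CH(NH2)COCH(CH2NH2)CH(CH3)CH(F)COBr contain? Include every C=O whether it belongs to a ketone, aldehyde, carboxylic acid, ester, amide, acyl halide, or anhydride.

CH3OOC: ester, 1 C=O (running total 1).
CH(OCOCH3): ester, 1 C=O (running total 2).
CH(OCOCH3): ester, 1 C=O (running total 3).
CH(COCH3): ketone, 1 C=O (running total 4).
CH(NHCOCH3): amide, 1 C=O (running total 5).
CH(NHCOCH3): amide, 1 C=O (running total 6).
CO: ketone, 1 C=O (running total 7).
COBr: acyl halide, 1 C=O (running total 8).

8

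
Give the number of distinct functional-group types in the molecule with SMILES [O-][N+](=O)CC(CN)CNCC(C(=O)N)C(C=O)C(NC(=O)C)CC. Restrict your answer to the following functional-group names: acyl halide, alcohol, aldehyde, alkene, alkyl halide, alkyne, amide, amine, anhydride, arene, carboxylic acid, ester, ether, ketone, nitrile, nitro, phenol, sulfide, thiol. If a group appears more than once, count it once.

Taking each segment in turn:
  O2NCH2: –NO2 on carbon → nitro group.
  CH(CH2NH2): pendant –CH2NH2: N on sp³ C, no adjacent C=O → amine.
  CH2NHCH2: C–N–C with sp³ carbons and no adjacent C=O → amine (secondary).
  CH(CONH2): pendant –CONH2: carbonyl C bonded to C and N → amide.
  CH(CHO): pendant –CHO: carbonyl C bonded to C and H → aldehyde.
  CH(NHCOCH3): pendant –NHC(=O)CH3: N bonded to a carbonyl → amide (not amine).
Distinct types present: aldehyde, amide, amine, nitro.

4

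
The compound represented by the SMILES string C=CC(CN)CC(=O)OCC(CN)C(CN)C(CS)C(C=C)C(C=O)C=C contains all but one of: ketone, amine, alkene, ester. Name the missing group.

ketone

alkene: present (CH2=CH — C=C double bond → alkene).
amine: present (CH(CH2NH2) — pendant –CH2NH2: N on sp³ C, no adjacent C=O → amine).
ester: present (CH2COOCH2 — –C(=O)–O–C with C on the carbonyl side → ester).
ketone: absent. In CH2COOCH2, the C=O is bonded to an –O–C group, which defines an ester, not a ketone. In CH(CHO), the carbonyl carbon carries an H, so it is an aldehyde, not a ketone.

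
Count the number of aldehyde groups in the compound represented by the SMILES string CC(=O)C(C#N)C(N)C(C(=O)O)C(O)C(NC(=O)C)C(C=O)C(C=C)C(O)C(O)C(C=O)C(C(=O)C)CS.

–C(=O)– with carbon on both sides → ketone.
pendant –C≡N: nitrile.
–NH2 on an sp³ carbon with no adjacent C=O → amine.
pendant –COOH: carbonyl C bonded to C and –OH → carboxylic acid.
–OH on an sp³ carbon → alcohol (secondary).
pendant –NHC(=O)CH3: N bonded to a carbonyl → amide (not amine).
pendant –CHO: carbonyl C bonded to C and H → aldehyde.
pendant –CH=CH2: C=C double bond → alkene.
–OH on an sp³ carbon → alcohol (secondary).
–OH on an sp³ carbon → alcohol (secondary).
pendant –CHO: carbonyl C bonded to C and H → aldehyde.
pendant –COCH3: carbonyl C bonded to two carbons → ketone.
–SH on an sp³ carbon → thiol.
Aldehyde appears at: CH(CHO), CH(CHO) → 2.

2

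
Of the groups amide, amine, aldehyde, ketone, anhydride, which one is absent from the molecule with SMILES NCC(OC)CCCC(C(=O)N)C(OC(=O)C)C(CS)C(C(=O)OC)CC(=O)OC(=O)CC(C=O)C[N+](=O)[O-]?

ketone

amine: present (H2NCH2 — –NH2 on an sp³ carbon with no adjacent C=O → amine).
aldehyde: present (CH(CHO) — pendant –CHO: carbonyl C bonded to C and H → aldehyde).
anhydride: present (CH2CO-O-COCH2 — two acyl groups sharing one oxygen, –C(=O)–O–C(=O)– → anhydride).
amide: present (CH(CONH2) — pendant –CONH2: carbonyl C bonded to C and N → amide).
ketone: absent. In each of CH(OCOCH3) and CH(COOCH3), the C=O is bonded to an –O–C group, which defines an ester, not a ketone. In CH(CONH2), the C=O is bonded to nitrogen, which defines an amide, not a ketone. In CH(CHO), the carbonyl carbon carries an H, so it is an aldehyde, not a ketone. In CH2CO-O-COCH2, the two C=O groups share a bridging oxygen, which is an anhydride linkage, not a ketone.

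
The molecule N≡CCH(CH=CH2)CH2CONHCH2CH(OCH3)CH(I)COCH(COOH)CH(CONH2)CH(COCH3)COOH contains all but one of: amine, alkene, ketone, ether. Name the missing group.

amine

ketone: present (CO — –C(=O)– with carbon on both sides → ketone).
ether: present (CH(OCH3) — pendant –OCH3: C–O–C with sp³ C, no adjacent C=O → ether).
alkene: present (CH(CH=CH2) — pendant –CH=CH2: C=C double bond → alkene).
amine: absent. In each of CH2CONHCH2 and CH(CONH2), the nitrogen is bonded directly to a carbonyl carbon, making it part of an amide, not a free amine.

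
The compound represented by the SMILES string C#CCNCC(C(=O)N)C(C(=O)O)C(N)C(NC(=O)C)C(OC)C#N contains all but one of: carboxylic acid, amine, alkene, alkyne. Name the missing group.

alkene

carboxylic acid: present (CH(COOH) — pendant –COOH: carbonyl C bonded to C and –OH → carboxylic acid).
alkyne: present (HC≡C — C≡C triple bond → alkyne).
amine: present (CH2NHCH2 — C–N–C with sp³ carbons and no adjacent C=O → amine (secondary)).
alkene: no segment matches this pattern.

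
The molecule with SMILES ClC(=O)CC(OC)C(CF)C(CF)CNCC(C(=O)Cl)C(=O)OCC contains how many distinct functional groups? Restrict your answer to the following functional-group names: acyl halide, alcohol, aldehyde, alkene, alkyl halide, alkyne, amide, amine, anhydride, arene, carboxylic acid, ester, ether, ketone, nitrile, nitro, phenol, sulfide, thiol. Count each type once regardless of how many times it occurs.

–C(=O)Cl: carbonyl C bonded to C and to a halogen → acyl halide (not alkyl halide).
pendant –OCH3: C–O–C with sp³ C, no adjacent C=O → ether.
pendant –CH2X: halogen on sp³ carbon → alkyl halide.
pendant –CH2X: halogen on sp³ carbon → alkyl halide.
C–N–C with sp³ carbons and no adjacent C=O → amine (secondary).
pendant –C(=O)X: carbonyl C bonded to C and halogen → acyl halide.
–C(=O)OCH2CH3: carbonyl C bonded to C and to –OEt → ester.
Distinct types present: acyl halide, alkyl halide, amine, ester, ether.

5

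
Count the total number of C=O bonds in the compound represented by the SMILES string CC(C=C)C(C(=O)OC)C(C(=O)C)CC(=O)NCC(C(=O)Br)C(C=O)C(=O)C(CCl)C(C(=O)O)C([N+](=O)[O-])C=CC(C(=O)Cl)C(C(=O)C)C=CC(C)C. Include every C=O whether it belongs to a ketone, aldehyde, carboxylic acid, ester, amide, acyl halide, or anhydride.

CH(COOCH3): ester, 1 C=O (running total 1).
CH(COCH3): ketone, 1 C=O (running total 2).
CH2CONHCH2: amide, 1 C=O (running total 3).
CH(COBr): acyl halide, 1 C=O (running total 4).
CH(CHO): aldehyde, 1 C=O (running total 5).
CO: ketone, 1 C=O (running total 6).
CH(COOH): carboxylic acid, 1 C=O (running total 7).
CH(COCl): acyl halide, 1 C=O (running total 8).
CH(COCH3): ketone, 1 C=O (running total 9).

9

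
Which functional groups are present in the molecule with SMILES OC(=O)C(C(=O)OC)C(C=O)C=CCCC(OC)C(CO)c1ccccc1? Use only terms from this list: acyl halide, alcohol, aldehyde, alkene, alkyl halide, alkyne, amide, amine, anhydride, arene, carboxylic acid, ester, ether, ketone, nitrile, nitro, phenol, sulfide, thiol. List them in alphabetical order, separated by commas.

alcohol, aldehyde, alkene, arene, carboxylic acid, ester, ether

Working along the chain:
  HOOC: –COOH: carbonyl C bonded to –OH and C → carboxylic acid (the –OH is not a separate alcohol).
  CH(COOCH3): pendant –COOCH3: carbonyl C bonded to C and –OCH3 → ester.
  CH(CHO): pendant –CHO: carbonyl C bonded to C and H → aldehyde.
  CH=CH: C=C double bond → alkene.
  CH(OCH3): pendant –OCH3: C–O–C with sp³ C, no adjacent C=O → ether.
  CH(CH2OH): pendant –CH2OH on an sp³ backbone C → alcohol.
  C6H5: –C6H5 phenyl ring → arene.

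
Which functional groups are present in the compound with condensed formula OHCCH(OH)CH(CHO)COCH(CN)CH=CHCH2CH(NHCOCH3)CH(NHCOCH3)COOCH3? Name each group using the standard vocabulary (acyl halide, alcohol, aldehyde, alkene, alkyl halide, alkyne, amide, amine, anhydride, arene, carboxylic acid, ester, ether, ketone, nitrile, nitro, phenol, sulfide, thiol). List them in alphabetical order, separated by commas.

Taking each segment in turn:
  OHC: terminal –CHO: carbonyl C bonded to H and C → aldehyde.
  CH(OH): –OH on an sp³ carbon → alcohol (secondary).
  CH(CHO): pendant –CHO: carbonyl C bonded to C and H → aldehyde.
  CO: –C(=O)– with carbon on both sides → ketone.
  CH(CN): pendant –C≡N: nitrile.
  CH=CH: C=C double bond → alkene.
  CH(NHCOCH3): pendant –NHC(=O)CH3: N bonded to a carbonyl → amide (not amine).
  CH(NHCOCH3): pendant –NHC(=O)CH3: N bonded to a carbonyl → amide (not amine).
  COOCH3: –C(=O)OCH3: carbonyl C bonded to C and to –OCH3 → ester (not ketone + ether).

alcohol, aldehyde, alkene, amide, ester, ketone, nitrile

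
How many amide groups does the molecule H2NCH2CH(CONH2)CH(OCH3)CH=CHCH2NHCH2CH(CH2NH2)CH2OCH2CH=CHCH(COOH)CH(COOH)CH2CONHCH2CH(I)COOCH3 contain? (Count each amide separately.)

–NH2 on an sp³ carbon with no adjacent C=O → amine.
pendant –CONH2: carbonyl C bonded to C and N → amide.
pendant –OCH3: C–O–C with sp³ C, no adjacent C=O → ether.
C=C double bond → alkene.
C–N–C with sp³ carbons and no adjacent C=O → amine (secondary).
pendant –CH2NH2: N on sp³ C, no adjacent C=O → amine.
C–O–C with sp³ carbons on both sides and no adjacent C=O → ether.
C=C double bond → alkene.
pendant –COOH: carbonyl C bonded to C and –OH → carboxylic acid.
pendant –COOH: carbonyl C bonded to C and –OH → carboxylic acid.
–C(=O)–N– linkage → amide (the N is not an amine).
halogen on an sp³ carbon → alkyl halide.
–C(=O)OCH3: carbonyl C bonded to C and to –OCH3 → ester (not ketone + ether).
Amide appears at: CH(CONH2), CH2CONHCH2 → 2.

2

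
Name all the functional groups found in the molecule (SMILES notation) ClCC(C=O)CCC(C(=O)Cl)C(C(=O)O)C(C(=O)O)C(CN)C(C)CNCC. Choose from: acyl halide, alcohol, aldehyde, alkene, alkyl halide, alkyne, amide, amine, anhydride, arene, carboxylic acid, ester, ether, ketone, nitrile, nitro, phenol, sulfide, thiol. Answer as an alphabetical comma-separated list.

Taking each segment in turn:
  ClCH2: halogen on an sp³ carbon → alkyl halide.
  CH(CHO): pendant –CHO: carbonyl C bonded to C and H → aldehyde.
  CH(COCl): pendant –C(=O)X: carbonyl C bonded to C and halogen → acyl halide.
  CH(COOH): pendant –COOH: carbonyl C bonded to C and –OH → carboxylic acid.
  CH(COOH): pendant –COOH: carbonyl C bonded to C and –OH → carboxylic acid.
  CH(CH2NH2): pendant –CH2NH2: N on sp³ C, no adjacent C=O → amine.
  CH2NHCH2: C–N–C with sp³ carbons and no adjacent C=O → amine (secondary).

acyl halide, aldehyde, alkyl halide, amine, carboxylic acid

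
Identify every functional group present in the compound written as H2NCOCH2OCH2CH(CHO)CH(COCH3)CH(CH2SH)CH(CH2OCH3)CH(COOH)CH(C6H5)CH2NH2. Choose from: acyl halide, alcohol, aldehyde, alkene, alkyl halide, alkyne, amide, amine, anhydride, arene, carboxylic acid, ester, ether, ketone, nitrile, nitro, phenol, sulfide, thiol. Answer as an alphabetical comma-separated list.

–C(=O)NH2: carbonyl C bonded to C and to N → amide (the N is not a separate amine).
C–O–C with sp³ carbons on both sides and no adjacent C=O → ether.
pendant –CHO: carbonyl C bonded to C and H → aldehyde.
pendant –COCH3: carbonyl C bonded to two carbons → ketone.
pendant –CH2SH → thiol.
pendant –CH2OCH3: C–O–C linkage → ether.
pendant –COOH: carbonyl C bonded to C and –OH → carboxylic acid.
pendant –C6H5: benzene ring → arene.
–NH2 on an sp³ carbon with no adjacent C=O → amine.

aldehyde, amide, amine, arene, carboxylic acid, ether, ketone, thiol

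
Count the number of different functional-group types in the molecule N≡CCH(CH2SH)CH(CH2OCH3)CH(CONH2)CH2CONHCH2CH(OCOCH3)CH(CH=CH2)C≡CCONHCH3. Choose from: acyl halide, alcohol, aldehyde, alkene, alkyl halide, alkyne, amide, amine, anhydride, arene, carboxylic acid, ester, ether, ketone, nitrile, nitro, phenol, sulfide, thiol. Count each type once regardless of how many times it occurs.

7

N≡C–: carbon triple-bonded to nitrogen → nitrile.
pendant –CH2SH → thiol.
pendant –CH2OCH3: C–O–C linkage → ether.
pendant –CONH2: carbonyl C bonded to C and N → amide.
–C(=O)–N– linkage → amide (the N is not an amine).
pendant –OC(=O)CH3: an acyloxy group → ester.
pendant –CH=CH2: C=C double bond → alkene.
C≡C triple bond → alkyne.
–C(=O)NHCH3: carbonyl C bonded to C and to N → amide (the N is not an amine).
Distinct types present: alkene, alkyne, amide, ester, ether, nitrile, thiol.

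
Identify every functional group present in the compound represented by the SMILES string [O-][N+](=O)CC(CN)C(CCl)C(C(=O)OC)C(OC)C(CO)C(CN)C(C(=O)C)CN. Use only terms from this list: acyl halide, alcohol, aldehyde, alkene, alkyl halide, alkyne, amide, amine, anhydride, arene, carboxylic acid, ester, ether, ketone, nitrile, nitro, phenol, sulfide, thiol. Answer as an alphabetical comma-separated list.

alcohol, alkyl halide, amine, ester, ether, ketone, nitro

–NO2 on carbon → nitro group.
pendant –CH2NH2: N on sp³ C, no adjacent C=O → amine.
pendant –CH2X: halogen on sp³ carbon → alkyl halide.
pendant –COOCH3: carbonyl C bonded to C and –OCH3 → ester.
pendant –OCH3: C–O–C with sp³ C, no adjacent C=O → ether.
pendant –CH2OH on an sp³ backbone C → alcohol.
pendant –CH2NH2: N on sp³ C, no adjacent C=O → amine.
pendant –COCH3: carbonyl C bonded to two carbons → ketone.
–NH2 on an sp³ carbon with no adjacent C=O → amine.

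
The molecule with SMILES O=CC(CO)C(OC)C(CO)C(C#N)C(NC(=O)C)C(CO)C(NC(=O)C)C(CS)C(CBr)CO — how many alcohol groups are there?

4

terminal –CHO: carbonyl C bonded to H and C → aldehyde.
pendant –CH2OH on an sp³ backbone C → alcohol.
pendant –OCH3: C–O–C with sp³ C, no adjacent C=O → ether.
pendant –CH2OH on an sp³ backbone C → alcohol.
pendant –C≡N: nitrile.
pendant –NHC(=O)CH3: N bonded to a carbonyl → amide (not amine).
pendant –CH2OH on an sp³ backbone C → alcohol.
pendant –NHC(=O)CH3: N bonded to a carbonyl → amide (not amine).
pendant –CH2SH → thiol.
pendant –CH2X: halogen on sp³ carbon → alkyl halide.
–OH on an sp³ carbon → alcohol.
Alcohol appears at: CH(CH2OH), CH(CH2OH), CH(CH2OH), CH2OH → 4.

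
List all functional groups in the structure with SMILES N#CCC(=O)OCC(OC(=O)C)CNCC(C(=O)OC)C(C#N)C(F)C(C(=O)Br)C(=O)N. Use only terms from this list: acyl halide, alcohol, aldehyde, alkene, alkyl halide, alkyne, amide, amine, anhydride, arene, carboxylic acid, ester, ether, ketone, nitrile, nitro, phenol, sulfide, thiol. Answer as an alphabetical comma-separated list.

acyl halide, alkyl halide, amide, amine, ester, nitrile

Taking each segment in turn:
  N≡C: N≡C–: carbon triple-bonded to nitrogen → nitrile.
  CH2COOCH2: –C(=O)–O–C with C on the carbonyl side → ester.
  CH(OCOCH3): pendant –OC(=O)CH3: an acyloxy group → ester.
  CH2NHCH2: C–N–C with sp³ carbons and no adjacent C=O → amine (secondary).
  CH(COOCH3): pendant –COOCH3: carbonyl C bonded to C and –OCH3 → ester.
  CH(CN): pendant –C≡N: nitrile.
  CH(F): halogen on an sp³ carbon → alkyl halide.
  CH(COBr): pendant –C(=O)X: carbonyl C bonded to C and halogen → acyl halide.
  CONH2: –C(=O)NH2: carbonyl C bonded to C and to N → amide (the N is not a separate amine).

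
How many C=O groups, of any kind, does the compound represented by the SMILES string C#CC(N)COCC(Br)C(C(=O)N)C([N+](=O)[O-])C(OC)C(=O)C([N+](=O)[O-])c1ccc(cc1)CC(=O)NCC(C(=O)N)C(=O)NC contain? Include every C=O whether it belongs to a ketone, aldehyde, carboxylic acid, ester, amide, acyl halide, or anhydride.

5

CH(CONH2): amide, 1 C=O (running total 1).
CO: ketone, 1 C=O (running total 2).
CH2CONHCH2: amide, 1 C=O (running total 3).
CH(CONH2): amide, 1 C=O (running total 4).
CONHCH3: amide, 1 C=O (running total 5).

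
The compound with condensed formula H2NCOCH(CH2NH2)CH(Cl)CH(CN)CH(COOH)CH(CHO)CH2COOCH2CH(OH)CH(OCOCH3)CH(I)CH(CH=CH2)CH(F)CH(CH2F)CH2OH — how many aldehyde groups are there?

Reading the structure from left to right:
  H2NCO: –C(=O)NH2: carbonyl C bonded to C and to N → amide (the N is not a separate amine).
  CH(CH2NH2): pendant –CH2NH2: N on sp³ C, no adjacent C=O → amine.
  CH(Cl): halogen on an sp³ carbon → alkyl halide.
  CH(CN): pendant –C≡N: nitrile.
  CH(COOH): pendant –COOH: carbonyl C bonded to C and –OH → carboxylic acid.
  CH(CHO): pendant –CHO: carbonyl C bonded to C and H → aldehyde.
  CH2COOCH2: –C(=O)–O–C with C on the carbonyl side → ester.
  CH(OH): –OH on an sp³ carbon → alcohol (secondary).
  CH(OCOCH3): pendant –OC(=O)CH3: an acyloxy group → ester.
  CH(I): halogen on an sp³ carbon → alkyl halide.
  CH(CH=CH2): pendant –CH=CH2: C=C double bond → alkene.
  CH(F): halogen on an sp³ carbon → alkyl halide.
  CH(CH2F): pendant –CH2X: halogen on sp³ carbon → alkyl halide.
  CH2OH: –OH on an sp³ carbon → alcohol.
Aldehyde appears at: CH(CHO) → 1.

1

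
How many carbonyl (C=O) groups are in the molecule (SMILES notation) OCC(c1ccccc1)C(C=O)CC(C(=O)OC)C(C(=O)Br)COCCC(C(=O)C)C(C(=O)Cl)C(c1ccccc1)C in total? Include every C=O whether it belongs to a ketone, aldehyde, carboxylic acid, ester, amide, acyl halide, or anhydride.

5

CH(CHO): aldehyde, 1 C=O (running total 1).
CH(COOCH3): ester, 1 C=O (running total 2).
CH(COBr): acyl halide, 1 C=O (running total 3).
CH(COCH3): ketone, 1 C=O (running total 4).
CH(COCl): acyl halide, 1 C=O (running total 5).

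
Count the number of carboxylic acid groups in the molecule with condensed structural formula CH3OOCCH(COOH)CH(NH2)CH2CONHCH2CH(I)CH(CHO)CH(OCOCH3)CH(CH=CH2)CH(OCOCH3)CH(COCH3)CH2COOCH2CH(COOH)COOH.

Taking each segment in turn:
  CH3OOC: CH3O–C(=O)–: carbonyl C bonded to C and to –OCH3 → ester (not ketone + ether).
  CH(COOH): pendant –COOH: carbonyl C bonded to C and –OH → carboxylic acid.
  CH(NH2): –NH2 on an sp³ carbon with no adjacent C=O → amine.
  CH2CONHCH2: –C(=O)–N– linkage → amide (the N is not an amine).
  CH(I): halogen on an sp³ carbon → alkyl halide.
  CH(CHO): pendant –CHO: carbonyl C bonded to C and H → aldehyde.
  CH(OCOCH3): pendant –OC(=O)CH3: an acyloxy group → ester.
  CH(CH=CH2): pendant –CH=CH2: C=C double bond → alkene.
  CH(OCOCH3): pendant –OC(=O)CH3: an acyloxy group → ester.
  CH(COCH3): pendant –COCH3: carbonyl C bonded to two carbons → ketone.
  CH2COOCH2: –C(=O)–O–C with C on the carbonyl side → ester.
  CH(COOH): pendant –COOH: carbonyl C bonded to C and –OH → carboxylic acid.
  COOH: –COOH: carbonyl C bonded to –OH and C → carboxylic acid (the –OH is not a separate alcohol).
Carboxylic acid appears at: CH(COOH), CH(COOH), COOH → 3.

3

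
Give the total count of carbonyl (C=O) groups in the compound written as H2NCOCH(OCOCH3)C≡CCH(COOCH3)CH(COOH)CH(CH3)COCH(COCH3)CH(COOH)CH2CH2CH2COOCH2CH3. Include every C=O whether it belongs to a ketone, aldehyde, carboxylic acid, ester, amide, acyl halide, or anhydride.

8

H2NCO: amide, 1 C=O (running total 1).
CH(OCOCH3): ester, 1 C=O (running total 2).
CH(COOCH3): ester, 1 C=O (running total 3).
CH(COOH): carboxylic acid, 1 C=O (running total 4).
CO: ketone, 1 C=O (running total 5).
CH(COCH3): ketone, 1 C=O (running total 6).
CH(COOH): carboxylic acid, 1 C=O (running total 7).
CH2COOCH2: ester, 1 C=O (running total 8).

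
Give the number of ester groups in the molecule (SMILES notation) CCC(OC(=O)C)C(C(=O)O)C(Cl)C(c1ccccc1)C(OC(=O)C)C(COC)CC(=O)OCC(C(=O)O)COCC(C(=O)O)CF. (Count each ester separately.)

3

Working along the chain:
  CH(OCOCH3): pendant –OC(=O)CH3: an acyloxy group → ester.
  CH(COOH): pendant –COOH: carbonyl C bonded to C and –OH → carboxylic acid.
  CH(Cl): halogen on an sp³ carbon → alkyl halide.
  CH(C6H5): pendant –C6H5: benzene ring → arene.
  CH(OCOCH3): pendant –OC(=O)CH3: an acyloxy group → ester.
  CH(CH2OCH3): pendant –CH2OCH3: C–O–C linkage → ether.
  CH2COOCH2: –C(=O)–O–C with C on the carbonyl side → ester.
  CH(COOH): pendant –COOH: carbonyl C bonded to C and –OH → carboxylic acid.
  CH2OCH2: C–O–C with sp³ carbons on both sides and no adjacent C=O → ether.
  CH(COOH): pendant –COOH: carbonyl C bonded to C and –OH → carboxylic acid.
  CH2F: halogen on an sp³ carbon → alkyl halide.
Ester appears at: CH(OCOCH3), CH(OCOCH3), CH2COOCH2 → 3.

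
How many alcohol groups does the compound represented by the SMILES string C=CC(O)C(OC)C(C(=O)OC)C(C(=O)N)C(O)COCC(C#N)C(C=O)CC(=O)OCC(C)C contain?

C=C double bond → alkene.
–OH on an sp³ carbon → alcohol (secondary).
pendant –OCH3: C–O–C with sp³ C, no adjacent C=O → ether.
pendant –COOCH3: carbonyl C bonded to C and –OCH3 → ester.
pendant –CONH2: carbonyl C bonded to C and N → amide.
–OH on an sp³ carbon → alcohol (secondary).
C–O–C with sp³ carbons on both sides and no adjacent C=O → ether.
pendant –C≡N: nitrile.
pendant –CHO: carbonyl C bonded to C and H → aldehyde.
–C(=O)–O–C with C on the carbonyl side → ester.
Alcohol appears at: CH(OH), CH(OH) → 2.

2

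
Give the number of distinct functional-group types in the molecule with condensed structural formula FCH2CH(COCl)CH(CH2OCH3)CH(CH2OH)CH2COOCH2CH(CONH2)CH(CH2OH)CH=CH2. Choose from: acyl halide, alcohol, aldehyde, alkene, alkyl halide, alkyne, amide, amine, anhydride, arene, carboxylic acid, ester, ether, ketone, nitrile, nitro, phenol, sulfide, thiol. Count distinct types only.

7

halogen on an sp³ carbon → alkyl halide.
pendant –C(=O)X: carbonyl C bonded to C and halogen → acyl halide.
pendant –CH2OCH3: C–O–C linkage → ether.
pendant –CH2OH on an sp³ backbone C → alcohol.
–C(=O)–O–C with C on the carbonyl side → ester.
pendant –CONH2: carbonyl C bonded to C and N → amide.
pendant –CH2OH on an sp³ backbone C → alcohol.
C=C double bond → alkene.
Distinct types present: acyl halide, alcohol, alkene, alkyl halide, amide, ester, ether.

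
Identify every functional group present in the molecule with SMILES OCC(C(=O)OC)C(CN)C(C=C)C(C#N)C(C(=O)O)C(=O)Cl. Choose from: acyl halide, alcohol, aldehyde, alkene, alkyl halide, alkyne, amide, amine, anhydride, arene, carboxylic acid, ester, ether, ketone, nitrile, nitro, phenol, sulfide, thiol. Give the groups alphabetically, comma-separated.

acyl halide, alcohol, alkene, amine, carboxylic acid, ester, nitrile

Taking each segment in turn:
  HOCH2: HO– on an sp³ carbon → alcohol.
  CH(COOCH3): pendant –COOCH3: carbonyl C bonded to C and –OCH3 → ester.
  CH(CH2NH2): pendant –CH2NH2: N on sp³ C, no adjacent C=O → amine.
  CH(CH=CH2): pendant –CH=CH2: C=C double bond → alkene.
  CH(CN): pendant –C≡N: nitrile.
  CH(COOH): pendant –COOH: carbonyl C bonded to C and –OH → carboxylic acid.
  COCl: –C(=O)Cl: carbonyl C bonded to C and to a halogen → acyl halide (not alkyl halide).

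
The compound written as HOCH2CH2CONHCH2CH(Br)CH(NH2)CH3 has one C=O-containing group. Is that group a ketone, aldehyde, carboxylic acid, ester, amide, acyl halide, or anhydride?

amide

The carbonyl is in the CH2CONHCH2 segment: –C(=O)–N– linkage → amide (the N is not an amine).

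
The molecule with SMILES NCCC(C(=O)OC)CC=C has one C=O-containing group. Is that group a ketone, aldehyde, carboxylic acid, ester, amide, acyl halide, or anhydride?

The carbonyl is in the CH(COOCH3) segment: pendant –COOCH3: carbonyl C bonded to C and –OCH3 → ester.

ester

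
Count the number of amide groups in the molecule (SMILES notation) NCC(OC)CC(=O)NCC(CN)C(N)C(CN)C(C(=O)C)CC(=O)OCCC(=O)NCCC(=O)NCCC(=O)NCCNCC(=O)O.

4

–NH2 on an sp³ carbon with no adjacent C=O → amine.
pendant –OCH3: C–O–C with sp³ C, no adjacent C=O → ether.
–C(=O)–N– linkage → amide (the N is not an amine).
pendant –CH2NH2: N on sp³ C, no adjacent C=O → amine.
–NH2 on an sp³ carbon with no adjacent C=O → amine.
pendant –CH2NH2: N on sp³ C, no adjacent C=O → amine.
pendant –COCH3: carbonyl C bonded to two carbons → ketone.
–C(=O)–O–C with C on the carbonyl side → ester.
–C(=O)–N– linkage → amide (the N is not an amine).
–C(=O)–N– linkage → amide (the N is not an amine).
–C(=O)–N– linkage → amide (the N is not an amine).
C–N–C with sp³ carbons and no adjacent C=O → amine (secondary).
–COOH: carbonyl C bonded to –OH and C → carboxylic acid (the –OH is not a separate alcohol).
Amide appears at: CH2CONHCH2, CH2CONHCH2, CH2CONHCH2, CH2CONHCH2 → 4.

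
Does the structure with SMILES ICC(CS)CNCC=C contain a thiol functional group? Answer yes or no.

halogen on an sp³ carbon → alkyl halide.
pendant –CH2SH → thiol.
C–N–C with sp³ carbons and no adjacent C=O → amine (secondary).
C=C double bond → alkene.
The CH(CH2SH) segment supplies the thiol: pendant –CH2SH → thiol.

yes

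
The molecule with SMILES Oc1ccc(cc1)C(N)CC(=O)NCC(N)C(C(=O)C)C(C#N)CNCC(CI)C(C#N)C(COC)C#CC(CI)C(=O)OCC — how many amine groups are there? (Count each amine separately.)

–OH attached directly to an aromatic ring → phenol (not alcohol); the ring itself is an arene.
–NH2 on an sp³ carbon with no adjacent C=O → amine.
–C(=O)–N– linkage → amide (the N is not an amine).
–NH2 on an sp³ carbon with no adjacent C=O → amine.
pendant –COCH3: carbonyl C bonded to two carbons → ketone.
pendant –C≡N: nitrile.
C–N–C with sp³ carbons and no adjacent C=O → amine (secondary).
pendant –CH2X: halogen on sp³ carbon → alkyl halide.
pendant –C≡N: nitrile.
pendant –CH2OCH3: C–O–C linkage → ether.
C≡C triple bond → alkyne.
pendant –CH2X: halogen on sp³ carbon → alkyl halide.
–C(=O)OCH2CH3: carbonyl C bonded to C and to –OEt → ester.
Amine appears at: CH(NH2), CH(NH2), CH2NHCH2 → 3.

3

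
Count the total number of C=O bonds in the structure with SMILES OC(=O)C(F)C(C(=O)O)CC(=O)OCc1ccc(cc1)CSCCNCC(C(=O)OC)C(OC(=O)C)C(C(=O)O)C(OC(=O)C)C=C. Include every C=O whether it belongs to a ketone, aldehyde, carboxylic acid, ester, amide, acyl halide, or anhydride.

HOOC: carboxylic acid, 1 C=O (running total 1).
CH(COOH): carboxylic acid, 1 C=O (running total 2).
CH2COOCH2: ester, 1 C=O (running total 3).
CH(COOCH3): ester, 1 C=O (running total 4).
CH(OCOCH3): ester, 1 C=O (running total 5).
CH(COOH): carboxylic acid, 1 C=O (running total 6).
CH(OCOCH3): ester, 1 C=O (running total 7).

7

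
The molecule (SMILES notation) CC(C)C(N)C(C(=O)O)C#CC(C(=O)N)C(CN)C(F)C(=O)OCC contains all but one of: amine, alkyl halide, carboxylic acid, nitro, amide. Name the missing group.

nitro

alkyl halide: present (CH(F) — halogen on an sp³ carbon → alkyl halide).
amide: present (CH(CONH2) — pendant –CONH2: carbonyl C bonded to C and N → amide).
amine: present (CH(NH2) — –NH2 on an sp³ carbon with no adjacent C=O → amine).
carboxylic acid: present (CH(COOH) — pendant –COOH: carbonyl C bonded to C and –OH → carboxylic acid).
nitro: no segment matches this pattern.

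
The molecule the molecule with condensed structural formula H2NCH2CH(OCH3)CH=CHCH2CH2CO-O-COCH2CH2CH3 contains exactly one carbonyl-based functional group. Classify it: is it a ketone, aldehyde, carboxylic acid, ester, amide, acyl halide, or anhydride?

anhydride

The carbonyl is in the CH2CO-O-COCH2 segment: two acyl groups sharing one oxygen, –C(=O)–O–C(=O)– → anhydride.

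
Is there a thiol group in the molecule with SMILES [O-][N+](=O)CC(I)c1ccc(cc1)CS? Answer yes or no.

Taking each segment in turn:
  O2NCH2: –NO2 on carbon → nitro group.
  CH(I): halogen on an sp³ carbon → alkyl halide.
  C6H4: para-disubstituted benzene ring → arene.
  CH2SH: –SH on an sp³ carbon → thiol.
The CH2SH segment supplies the thiol: –SH on an sp³ carbon → thiol.

yes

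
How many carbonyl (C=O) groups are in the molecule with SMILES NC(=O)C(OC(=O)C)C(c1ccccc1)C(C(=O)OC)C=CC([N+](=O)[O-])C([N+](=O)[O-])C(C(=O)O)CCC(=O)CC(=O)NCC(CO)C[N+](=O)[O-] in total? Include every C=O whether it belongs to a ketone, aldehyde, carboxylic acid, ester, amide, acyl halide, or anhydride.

6

H2NCO: amide, 1 C=O (running total 1).
CH(OCOCH3): ester, 1 C=O (running total 2).
CH(COOCH3): ester, 1 C=O (running total 3).
CH(COOH): carboxylic acid, 1 C=O (running total 4).
CO: ketone, 1 C=O (running total 5).
CH2CONHCH2: amide, 1 C=O (running total 6).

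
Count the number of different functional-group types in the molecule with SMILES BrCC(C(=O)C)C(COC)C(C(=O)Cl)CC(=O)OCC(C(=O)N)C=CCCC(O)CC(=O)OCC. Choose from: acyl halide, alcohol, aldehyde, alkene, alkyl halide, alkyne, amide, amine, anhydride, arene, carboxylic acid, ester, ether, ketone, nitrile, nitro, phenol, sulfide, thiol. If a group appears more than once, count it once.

8

halogen on an sp³ carbon → alkyl halide.
pendant –COCH3: carbonyl C bonded to two carbons → ketone.
pendant –CH2OCH3: C–O–C linkage → ether.
pendant –C(=O)X: carbonyl C bonded to C and halogen → acyl halide.
–C(=O)–O–C with C on the carbonyl side → ester.
pendant –CONH2: carbonyl C bonded to C and N → amide.
C=C double bond → alkene.
–OH on an sp³ carbon → alcohol (secondary).
–C(=O)–O–C with C on the carbonyl side → ester.
Distinct types present: acyl halide, alcohol, alkene, alkyl halide, amide, ester, ether, ketone.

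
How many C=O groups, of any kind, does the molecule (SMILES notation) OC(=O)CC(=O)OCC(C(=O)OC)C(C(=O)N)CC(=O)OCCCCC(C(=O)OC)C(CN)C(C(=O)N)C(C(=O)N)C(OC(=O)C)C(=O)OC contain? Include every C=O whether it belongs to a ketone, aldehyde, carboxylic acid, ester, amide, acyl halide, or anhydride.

HOOC: carboxylic acid, 1 C=O (running total 1).
CH2COOCH2: ester, 1 C=O (running total 2).
CH(COOCH3): ester, 1 C=O (running total 3).
CH(CONH2): amide, 1 C=O (running total 4).
CH2COOCH2: ester, 1 C=O (running total 5).
CH(COOCH3): ester, 1 C=O (running total 6).
CH(CONH2): amide, 1 C=O (running total 7).
CH(CONH2): amide, 1 C=O (running total 8).
CH(OCOCH3): ester, 1 C=O (running total 9).
COOCH3: ester, 1 C=O (running total 10).

10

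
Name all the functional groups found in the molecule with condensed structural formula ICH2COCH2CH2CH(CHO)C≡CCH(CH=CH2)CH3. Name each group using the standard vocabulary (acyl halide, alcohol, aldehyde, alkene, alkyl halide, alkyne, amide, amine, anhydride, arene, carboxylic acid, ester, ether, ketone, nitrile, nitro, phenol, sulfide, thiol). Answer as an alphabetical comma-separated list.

Reading the structure from left to right:
  ICH2: halogen on an sp³ carbon → alkyl halide.
  CO: –C(=O)– with carbon on both sides → ketone.
  CH(CHO): pendant –CHO: carbonyl C bonded to C and H → aldehyde.
  C≡C: C≡C triple bond → alkyne.
  CH(CH=CH2): pendant –CH=CH2: C=C double bond → alkene.

aldehyde, alkene, alkyl halide, alkyne, ketone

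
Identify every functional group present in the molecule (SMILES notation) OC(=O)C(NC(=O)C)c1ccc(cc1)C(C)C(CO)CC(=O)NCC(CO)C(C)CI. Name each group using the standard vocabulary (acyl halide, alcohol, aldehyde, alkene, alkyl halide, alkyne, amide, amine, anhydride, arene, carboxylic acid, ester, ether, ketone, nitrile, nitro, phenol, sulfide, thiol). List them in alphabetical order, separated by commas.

Taking each segment in turn:
  HOOC: –COOH: carbonyl C bonded to –OH and C → carboxylic acid (the –OH is not a separate alcohol).
  CH(NHCOCH3): pendant –NHC(=O)CH3: N bonded to a carbonyl → amide (not amine).
  C6H4: para-disubstituted benzene ring → arene.
  CH(CH2OH): pendant –CH2OH on an sp³ backbone C → alcohol.
  CH2CONHCH2: –C(=O)–N– linkage → amide (the N is not an amine).
  CH(CH2OH): pendant –CH2OH on an sp³ backbone C → alcohol.
  CH2I: halogen on an sp³ carbon → alkyl halide.

alcohol, alkyl halide, amide, arene, carboxylic acid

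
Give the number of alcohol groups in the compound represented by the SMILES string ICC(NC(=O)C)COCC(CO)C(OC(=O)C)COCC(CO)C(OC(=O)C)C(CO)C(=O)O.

Working along the chain:
  ICH2: halogen on an sp³ carbon → alkyl halide.
  CH(NHCOCH3): pendant –NHC(=O)CH3: N bonded to a carbonyl → amide (not amine).
  CH2OCH2: C–O–C with sp³ carbons on both sides and no adjacent C=O → ether.
  CH(CH2OH): pendant –CH2OH on an sp³ backbone C → alcohol.
  CH(OCOCH3): pendant –OC(=O)CH3: an acyloxy group → ester.
  CH2OCH2: C–O–C with sp³ carbons on both sides and no adjacent C=O → ether.
  CH(CH2OH): pendant –CH2OH on an sp³ backbone C → alcohol.
  CH(OCOCH3): pendant –OC(=O)CH3: an acyloxy group → ester.
  CH(CH2OH): pendant –CH2OH on an sp³ backbone C → alcohol.
  COOH: –COOH: carbonyl C bonded to –OH and C → carboxylic acid (the –OH is not a separate alcohol).
Alcohol appears at: CH(CH2OH), CH(CH2OH), CH(CH2OH) → 3.

3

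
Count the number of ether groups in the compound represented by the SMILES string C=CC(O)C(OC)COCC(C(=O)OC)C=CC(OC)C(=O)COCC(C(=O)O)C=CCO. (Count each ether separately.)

4

Reading the structure from left to right:
  CH2=CH: C=C double bond → alkene.
  CH(OH): –OH on an sp³ carbon → alcohol (secondary).
  CH(OCH3): pendant –OCH3: C–O–C with sp³ C, no adjacent C=O → ether.
  CH2OCH2: C–O–C with sp³ carbons on both sides and no adjacent C=O → ether.
  CH(COOCH3): pendant –COOCH3: carbonyl C bonded to C and –OCH3 → ester.
  CH=CH: C=C double bond → alkene.
  CH(OCH3): pendant –OCH3: C–O–C with sp³ C, no adjacent C=O → ether.
  CO: –C(=O)– with carbon on both sides → ketone.
  CH2OCH2: C–O–C with sp³ carbons on both sides and no adjacent C=O → ether.
  CH(COOH): pendant –COOH: carbonyl C bonded to C and –OH → carboxylic acid.
  CH=CH: C=C double bond → alkene.
  CH2OH: –OH on an sp³ carbon → alcohol.
Ether appears at: CH(OCH3), CH2OCH2, CH(OCH3), CH2OCH2 → 4.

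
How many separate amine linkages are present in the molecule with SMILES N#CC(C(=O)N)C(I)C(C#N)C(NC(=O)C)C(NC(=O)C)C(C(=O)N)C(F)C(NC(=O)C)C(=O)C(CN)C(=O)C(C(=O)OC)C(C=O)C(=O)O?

N≡C–: carbon triple-bonded to nitrogen → nitrile.
pendant –CONH2: carbonyl C bonded to C and N → amide.
halogen on an sp³ carbon → alkyl halide.
pendant –C≡N: nitrile.
pendant –NHC(=O)CH3: N bonded to a carbonyl → amide (not amine).
pendant –NHC(=O)CH3: N bonded to a carbonyl → amide (not amine).
pendant –CONH2: carbonyl C bonded to C and N → amide.
halogen on an sp³ carbon → alkyl halide.
pendant –NHC(=O)CH3: N bonded to a carbonyl → amide (not amine).
–C(=O)– with carbon on both sides → ketone.
pendant –CH2NH2: N on sp³ C, no adjacent C=O → amine.
–C(=O)– with carbon on both sides → ketone.
pendant –COOCH3: carbonyl C bonded to C and –OCH3 → ester.
pendant –CHO: carbonyl C bonded to C and H → aldehyde.
–COOH: carbonyl C bonded to –OH and C → carboxylic acid (the –OH is not a separate alcohol).
Amine appears at: CH(CH2NH2) → 1.

1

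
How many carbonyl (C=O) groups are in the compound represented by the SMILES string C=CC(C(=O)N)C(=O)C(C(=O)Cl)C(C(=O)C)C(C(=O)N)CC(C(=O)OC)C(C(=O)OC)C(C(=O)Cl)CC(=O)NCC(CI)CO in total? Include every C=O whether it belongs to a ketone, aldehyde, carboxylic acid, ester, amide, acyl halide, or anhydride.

9

CH(CONH2): amide, 1 C=O (running total 1).
CO: ketone, 1 C=O (running total 2).
CH(COCl): acyl halide, 1 C=O (running total 3).
CH(COCH3): ketone, 1 C=O (running total 4).
CH(CONH2): amide, 1 C=O (running total 5).
CH(COOCH3): ester, 1 C=O (running total 6).
CH(COOCH3): ester, 1 C=O (running total 7).
CH(COCl): acyl halide, 1 C=O (running total 8).
CH2CONHCH2: amide, 1 C=O (running total 9).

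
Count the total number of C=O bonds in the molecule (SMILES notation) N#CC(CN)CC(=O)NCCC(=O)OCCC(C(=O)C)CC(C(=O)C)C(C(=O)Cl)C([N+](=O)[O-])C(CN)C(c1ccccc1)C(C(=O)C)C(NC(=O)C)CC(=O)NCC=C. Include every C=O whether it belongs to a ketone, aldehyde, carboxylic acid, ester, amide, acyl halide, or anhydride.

8

CH2CONHCH2: amide, 1 C=O (running total 1).
CH2COOCH2: ester, 1 C=O (running total 2).
CH(COCH3): ketone, 1 C=O (running total 3).
CH(COCH3): ketone, 1 C=O (running total 4).
CH(COCl): acyl halide, 1 C=O (running total 5).
CH(COCH3): ketone, 1 C=O (running total 6).
CH(NHCOCH3): amide, 1 C=O (running total 7).
CH2CONHCH2: amide, 1 C=O (running total 8).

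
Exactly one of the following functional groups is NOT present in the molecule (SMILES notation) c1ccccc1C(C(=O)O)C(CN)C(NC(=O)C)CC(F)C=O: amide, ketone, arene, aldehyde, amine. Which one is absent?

ketone

arene: present (C6H5 — C6H5– phenyl ring → arene).
amide: present (CH(NHCOCH3) — pendant –NHC(=O)CH3: N bonded to a carbonyl → amide (not amine)).
amine: present (CH(CH2NH2) — pendant –CH2NH2: N on sp³ C, no adjacent C=O → amine).
aldehyde: present (CHO — terminal –CHO: carbonyl C bonded to H and C → aldehyde).
ketone: absent. In CH(NHCOCH3), the C=O is bonded to nitrogen, which defines an amide, not a ketone. In CH(COOH), the C=O bears an –OH, making it a carboxylic acid rather than a ketone. In CHO, the carbonyl carbon carries an H, so it is an aldehyde, not a ketone.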